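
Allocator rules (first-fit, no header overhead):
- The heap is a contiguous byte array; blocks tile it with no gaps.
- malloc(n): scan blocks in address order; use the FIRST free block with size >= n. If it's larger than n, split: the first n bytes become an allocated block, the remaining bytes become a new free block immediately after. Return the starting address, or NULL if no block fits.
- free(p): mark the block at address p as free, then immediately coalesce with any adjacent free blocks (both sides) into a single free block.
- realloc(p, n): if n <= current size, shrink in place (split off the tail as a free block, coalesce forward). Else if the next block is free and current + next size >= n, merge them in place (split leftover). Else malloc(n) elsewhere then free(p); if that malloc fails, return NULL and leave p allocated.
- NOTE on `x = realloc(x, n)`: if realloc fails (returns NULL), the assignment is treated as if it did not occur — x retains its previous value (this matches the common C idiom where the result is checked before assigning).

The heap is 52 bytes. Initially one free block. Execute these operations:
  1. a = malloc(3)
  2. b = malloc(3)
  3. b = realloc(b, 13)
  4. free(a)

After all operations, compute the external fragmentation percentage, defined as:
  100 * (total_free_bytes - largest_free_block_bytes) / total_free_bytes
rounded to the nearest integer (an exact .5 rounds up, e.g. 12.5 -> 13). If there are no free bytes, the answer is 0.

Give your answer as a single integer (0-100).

Answer: 8

Derivation:
Op 1: a = malloc(3) -> a = 0; heap: [0-2 ALLOC][3-51 FREE]
Op 2: b = malloc(3) -> b = 3; heap: [0-2 ALLOC][3-5 ALLOC][6-51 FREE]
Op 3: b = realloc(b, 13) -> b = 3; heap: [0-2 ALLOC][3-15 ALLOC][16-51 FREE]
Op 4: free(a) -> (freed a); heap: [0-2 FREE][3-15 ALLOC][16-51 FREE]
Free blocks: [3 36] total_free=39 largest=36 -> 100*(39-36)/39 = 300/39 ≈ 7.692 -> rounds to 8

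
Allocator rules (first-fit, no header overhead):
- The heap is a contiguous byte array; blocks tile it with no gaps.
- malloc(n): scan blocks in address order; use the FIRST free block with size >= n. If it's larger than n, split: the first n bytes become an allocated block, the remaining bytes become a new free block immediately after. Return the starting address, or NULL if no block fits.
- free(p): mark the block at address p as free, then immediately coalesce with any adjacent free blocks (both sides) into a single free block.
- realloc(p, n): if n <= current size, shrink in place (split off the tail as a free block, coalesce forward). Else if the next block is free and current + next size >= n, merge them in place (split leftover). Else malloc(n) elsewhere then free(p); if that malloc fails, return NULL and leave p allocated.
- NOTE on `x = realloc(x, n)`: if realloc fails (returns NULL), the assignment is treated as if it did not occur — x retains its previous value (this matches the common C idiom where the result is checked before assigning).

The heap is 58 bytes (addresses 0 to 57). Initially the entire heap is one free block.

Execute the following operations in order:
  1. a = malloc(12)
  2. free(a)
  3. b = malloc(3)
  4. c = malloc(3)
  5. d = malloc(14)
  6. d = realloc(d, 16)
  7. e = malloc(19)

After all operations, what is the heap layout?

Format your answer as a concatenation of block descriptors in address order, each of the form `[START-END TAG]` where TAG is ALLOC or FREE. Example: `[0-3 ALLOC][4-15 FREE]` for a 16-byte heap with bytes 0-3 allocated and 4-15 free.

Answer: [0-2 ALLOC][3-5 ALLOC][6-21 ALLOC][22-40 ALLOC][41-57 FREE]

Derivation:
Op 1: a = malloc(12) -> a = 0; heap: [0-11 ALLOC][12-57 FREE]
Op 2: free(a) -> (freed a); heap: [0-57 FREE]
Op 3: b = malloc(3) -> b = 0; heap: [0-2 ALLOC][3-57 FREE]
Op 4: c = malloc(3) -> c = 3; heap: [0-2 ALLOC][3-5 ALLOC][6-57 FREE]
Op 5: d = malloc(14) -> d = 6; heap: [0-2 ALLOC][3-5 ALLOC][6-19 ALLOC][20-57 FREE]
Op 6: d = realloc(d, 16) -> d = 6; heap: [0-2 ALLOC][3-5 ALLOC][6-21 ALLOC][22-57 FREE]
Op 7: e = malloc(19) -> e = 22; heap: [0-2 ALLOC][3-5 ALLOC][6-21 ALLOC][22-40 ALLOC][41-57 FREE]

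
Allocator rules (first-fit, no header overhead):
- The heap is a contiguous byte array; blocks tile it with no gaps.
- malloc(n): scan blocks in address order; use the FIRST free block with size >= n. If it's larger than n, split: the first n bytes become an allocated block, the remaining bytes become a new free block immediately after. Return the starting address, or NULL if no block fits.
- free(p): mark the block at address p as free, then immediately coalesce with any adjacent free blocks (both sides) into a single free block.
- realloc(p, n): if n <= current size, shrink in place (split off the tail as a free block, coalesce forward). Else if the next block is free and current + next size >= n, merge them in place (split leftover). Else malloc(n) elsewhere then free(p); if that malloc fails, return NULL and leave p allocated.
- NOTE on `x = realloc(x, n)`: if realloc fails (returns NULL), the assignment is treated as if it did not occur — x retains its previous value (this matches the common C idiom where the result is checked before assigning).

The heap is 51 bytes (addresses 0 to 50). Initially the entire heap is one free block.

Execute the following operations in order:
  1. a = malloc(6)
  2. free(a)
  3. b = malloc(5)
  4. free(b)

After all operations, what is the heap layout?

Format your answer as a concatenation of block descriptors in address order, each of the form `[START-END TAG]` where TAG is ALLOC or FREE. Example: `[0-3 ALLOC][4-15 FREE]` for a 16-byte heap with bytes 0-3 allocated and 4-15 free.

Answer: [0-50 FREE]

Derivation:
Op 1: a = malloc(6) -> a = 0; heap: [0-5 ALLOC][6-50 FREE]
Op 2: free(a) -> (freed a); heap: [0-50 FREE]
Op 3: b = malloc(5) -> b = 0; heap: [0-4 ALLOC][5-50 FREE]
Op 4: free(b) -> (freed b); heap: [0-50 FREE]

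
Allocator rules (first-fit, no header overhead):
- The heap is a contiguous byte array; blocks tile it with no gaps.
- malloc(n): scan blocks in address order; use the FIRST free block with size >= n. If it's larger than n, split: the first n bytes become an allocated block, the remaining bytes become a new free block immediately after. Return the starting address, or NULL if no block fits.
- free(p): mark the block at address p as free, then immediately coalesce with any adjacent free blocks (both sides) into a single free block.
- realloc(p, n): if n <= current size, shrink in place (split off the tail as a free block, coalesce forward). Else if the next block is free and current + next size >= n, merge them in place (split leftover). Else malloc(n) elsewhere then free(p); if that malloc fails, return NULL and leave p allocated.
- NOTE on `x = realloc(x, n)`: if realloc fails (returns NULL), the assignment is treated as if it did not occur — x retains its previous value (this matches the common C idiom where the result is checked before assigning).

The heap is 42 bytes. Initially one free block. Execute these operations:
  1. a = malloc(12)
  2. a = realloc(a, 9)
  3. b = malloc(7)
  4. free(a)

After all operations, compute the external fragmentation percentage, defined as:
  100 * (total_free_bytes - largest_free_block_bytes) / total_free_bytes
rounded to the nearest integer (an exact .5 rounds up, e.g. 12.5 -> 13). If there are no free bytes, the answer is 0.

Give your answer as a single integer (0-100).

Answer: 26

Derivation:
Op 1: a = malloc(12) -> a = 0; heap: [0-11 ALLOC][12-41 FREE]
Op 2: a = realloc(a, 9) -> a = 0; heap: [0-8 ALLOC][9-41 FREE]
Op 3: b = malloc(7) -> b = 9; heap: [0-8 ALLOC][9-15 ALLOC][16-41 FREE]
Op 4: free(a) -> (freed a); heap: [0-8 FREE][9-15 ALLOC][16-41 FREE]
Free blocks: [9 26] total_free=35 largest=26 -> 100*(35-26)/35 = 900/35 ≈ 25.714 -> rounds to 26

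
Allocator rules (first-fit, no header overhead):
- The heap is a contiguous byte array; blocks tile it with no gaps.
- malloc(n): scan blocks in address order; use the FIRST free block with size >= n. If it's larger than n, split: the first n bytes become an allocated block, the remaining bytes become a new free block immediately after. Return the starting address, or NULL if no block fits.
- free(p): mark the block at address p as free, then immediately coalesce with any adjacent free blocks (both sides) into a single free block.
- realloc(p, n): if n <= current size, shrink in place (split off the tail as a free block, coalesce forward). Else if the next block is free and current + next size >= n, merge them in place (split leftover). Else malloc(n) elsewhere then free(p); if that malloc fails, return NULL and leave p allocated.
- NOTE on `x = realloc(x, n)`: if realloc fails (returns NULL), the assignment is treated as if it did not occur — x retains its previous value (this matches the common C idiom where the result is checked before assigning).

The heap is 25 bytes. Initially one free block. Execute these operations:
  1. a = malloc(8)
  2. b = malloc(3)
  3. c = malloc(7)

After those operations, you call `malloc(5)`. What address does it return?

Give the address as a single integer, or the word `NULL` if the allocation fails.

Answer: 18

Derivation:
Op 1: a = malloc(8) -> a = 0; heap: [0-7 ALLOC][8-24 FREE]
Op 2: b = malloc(3) -> b = 8; heap: [0-7 ALLOC][8-10 ALLOC][11-24 FREE]
Op 3: c = malloc(7) -> c = 11; heap: [0-7 ALLOC][8-10 ALLOC][11-17 ALLOC][18-24 FREE]
malloc(5): first-fit scan over [0-7 ALLOC][8-10 ALLOC][11-17 ALLOC][18-24 FREE] -> 18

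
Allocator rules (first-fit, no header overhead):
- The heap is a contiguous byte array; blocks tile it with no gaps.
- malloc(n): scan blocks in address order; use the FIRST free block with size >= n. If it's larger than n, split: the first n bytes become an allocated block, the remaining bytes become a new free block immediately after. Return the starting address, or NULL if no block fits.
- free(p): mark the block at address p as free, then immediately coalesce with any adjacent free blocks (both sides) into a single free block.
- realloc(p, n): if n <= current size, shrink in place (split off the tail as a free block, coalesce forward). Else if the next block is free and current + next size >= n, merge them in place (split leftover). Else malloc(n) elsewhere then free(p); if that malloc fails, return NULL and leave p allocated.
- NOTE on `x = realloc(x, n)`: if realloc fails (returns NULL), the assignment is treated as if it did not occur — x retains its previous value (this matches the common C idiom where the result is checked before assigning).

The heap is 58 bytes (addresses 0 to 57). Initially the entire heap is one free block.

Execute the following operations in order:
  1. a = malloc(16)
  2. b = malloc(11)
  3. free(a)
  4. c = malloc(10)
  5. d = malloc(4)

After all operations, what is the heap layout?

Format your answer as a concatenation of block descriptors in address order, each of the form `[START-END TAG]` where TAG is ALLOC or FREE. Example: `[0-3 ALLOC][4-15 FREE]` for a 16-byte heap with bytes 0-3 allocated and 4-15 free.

Op 1: a = malloc(16) -> a = 0; heap: [0-15 ALLOC][16-57 FREE]
Op 2: b = malloc(11) -> b = 16; heap: [0-15 ALLOC][16-26 ALLOC][27-57 FREE]
Op 3: free(a) -> (freed a); heap: [0-15 FREE][16-26 ALLOC][27-57 FREE]
Op 4: c = malloc(10) -> c = 0; heap: [0-9 ALLOC][10-15 FREE][16-26 ALLOC][27-57 FREE]
Op 5: d = malloc(4) -> d = 10; heap: [0-9 ALLOC][10-13 ALLOC][14-15 FREE][16-26 ALLOC][27-57 FREE]

Answer: [0-9 ALLOC][10-13 ALLOC][14-15 FREE][16-26 ALLOC][27-57 FREE]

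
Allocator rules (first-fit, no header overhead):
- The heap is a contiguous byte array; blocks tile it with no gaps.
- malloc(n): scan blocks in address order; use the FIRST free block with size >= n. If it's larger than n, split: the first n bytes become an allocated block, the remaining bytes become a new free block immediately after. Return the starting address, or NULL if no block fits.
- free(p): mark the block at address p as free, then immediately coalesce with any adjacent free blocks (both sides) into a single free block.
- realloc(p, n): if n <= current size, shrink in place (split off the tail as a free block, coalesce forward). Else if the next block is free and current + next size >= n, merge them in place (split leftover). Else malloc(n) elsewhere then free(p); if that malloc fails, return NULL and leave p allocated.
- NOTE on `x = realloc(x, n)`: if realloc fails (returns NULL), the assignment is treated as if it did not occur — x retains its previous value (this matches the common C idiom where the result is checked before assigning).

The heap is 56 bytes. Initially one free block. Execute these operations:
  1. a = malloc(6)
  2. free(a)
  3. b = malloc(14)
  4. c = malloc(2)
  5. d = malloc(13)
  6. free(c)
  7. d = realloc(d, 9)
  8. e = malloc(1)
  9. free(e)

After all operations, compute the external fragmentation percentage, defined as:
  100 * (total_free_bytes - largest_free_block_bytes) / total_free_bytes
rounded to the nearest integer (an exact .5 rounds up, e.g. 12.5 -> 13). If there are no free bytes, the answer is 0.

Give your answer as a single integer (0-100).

Op 1: a = malloc(6) -> a = 0; heap: [0-5 ALLOC][6-55 FREE]
Op 2: free(a) -> (freed a); heap: [0-55 FREE]
Op 3: b = malloc(14) -> b = 0; heap: [0-13 ALLOC][14-55 FREE]
Op 4: c = malloc(2) -> c = 14; heap: [0-13 ALLOC][14-15 ALLOC][16-55 FREE]
Op 5: d = malloc(13) -> d = 16; heap: [0-13 ALLOC][14-15 ALLOC][16-28 ALLOC][29-55 FREE]
Op 6: free(c) -> (freed c); heap: [0-13 ALLOC][14-15 FREE][16-28 ALLOC][29-55 FREE]
Op 7: d = realloc(d, 9) -> d = 16; heap: [0-13 ALLOC][14-15 FREE][16-24 ALLOC][25-55 FREE]
Op 8: e = malloc(1) -> e = 14; heap: [0-13 ALLOC][14-14 ALLOC][15-15 FREE][16-24 ALLOC][25-55 FREE]
Op 9: free(e) -> (freed e); heap: [0-13 ALLOC][14-15 FREE][16-24 ALLOC][25-55 FREE]
Free blocks: [2 31] total_free=33 largest=31 -> 100*(33-31)/33 = 200/33 ≈ 6.061 -> rounds to 6

Answer: 6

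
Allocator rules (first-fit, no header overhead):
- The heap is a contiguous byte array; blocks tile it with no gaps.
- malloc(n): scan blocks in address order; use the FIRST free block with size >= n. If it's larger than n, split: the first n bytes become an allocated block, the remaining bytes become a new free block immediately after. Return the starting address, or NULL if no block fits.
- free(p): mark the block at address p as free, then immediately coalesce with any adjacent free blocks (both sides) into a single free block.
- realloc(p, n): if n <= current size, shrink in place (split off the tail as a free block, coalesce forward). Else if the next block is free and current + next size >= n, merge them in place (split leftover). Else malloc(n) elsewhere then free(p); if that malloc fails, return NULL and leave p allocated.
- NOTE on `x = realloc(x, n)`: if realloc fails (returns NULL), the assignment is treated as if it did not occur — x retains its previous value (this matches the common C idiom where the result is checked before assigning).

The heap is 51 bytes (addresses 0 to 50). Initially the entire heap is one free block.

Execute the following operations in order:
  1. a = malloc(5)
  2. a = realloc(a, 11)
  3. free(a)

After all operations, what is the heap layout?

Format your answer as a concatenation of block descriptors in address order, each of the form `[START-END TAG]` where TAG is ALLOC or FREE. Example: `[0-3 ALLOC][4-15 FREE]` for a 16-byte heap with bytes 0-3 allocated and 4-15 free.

Op 1: a = malloc(5) -> a = 0; heap: [0-4 ALLOC][5-50 FREE]
Op 2: a = realloc(a, 11) -> a = 0; heap: [0-10 ALLOC][11-50 FREE]
Op 3: free(a) -> (freed a); heap: [0-50 FREE]

Answer: [0-50 FREE]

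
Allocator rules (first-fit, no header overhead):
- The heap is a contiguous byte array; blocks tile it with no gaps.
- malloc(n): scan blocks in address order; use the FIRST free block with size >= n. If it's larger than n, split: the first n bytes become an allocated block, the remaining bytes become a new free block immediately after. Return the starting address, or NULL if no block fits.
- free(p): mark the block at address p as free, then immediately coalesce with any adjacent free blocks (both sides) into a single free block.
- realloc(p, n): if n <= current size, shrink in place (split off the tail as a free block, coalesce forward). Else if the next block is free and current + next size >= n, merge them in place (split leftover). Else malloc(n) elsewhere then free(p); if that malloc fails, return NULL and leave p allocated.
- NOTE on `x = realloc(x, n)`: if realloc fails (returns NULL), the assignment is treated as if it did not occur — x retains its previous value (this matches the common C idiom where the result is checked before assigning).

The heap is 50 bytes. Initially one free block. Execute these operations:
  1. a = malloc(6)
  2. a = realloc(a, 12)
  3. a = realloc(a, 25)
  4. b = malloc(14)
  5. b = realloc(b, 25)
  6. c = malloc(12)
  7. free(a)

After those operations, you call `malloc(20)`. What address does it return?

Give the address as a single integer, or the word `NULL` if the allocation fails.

Op 1: a = malloc(6) -> a = 0; heap: [0-5 ALLOC][6-49 FREE]
Op 2: a = realloc(a, 12) -> a = 0; heap: [0-11 ALLOC][12-49 FREE]
Op 3: a = realloc(a, 25) -> a = 0; heap: [0-24 ALLOC][25-49 FREE]
Op 4: b = malloc(14) -> b = 25; heap: [0-24 ALLOC][25-38 ALLOC][39-49 FREE]
Op 5: b = realloc(b, 25) -> b = 25; heap: [0-24 ALLOC][25-49 ALLOC]
Op 6: c = malloc(12) -> c = NULL; heap: [0-24 ALLOC][25-49 ALLOC]
Op 7: free(a) -> (freed a); heap: [0-24 FREE][25-49 ALLOC]
malloc(20): first-fit scan over [0-24 FREE][25-49 ALLOC] -> 0

Answer: 0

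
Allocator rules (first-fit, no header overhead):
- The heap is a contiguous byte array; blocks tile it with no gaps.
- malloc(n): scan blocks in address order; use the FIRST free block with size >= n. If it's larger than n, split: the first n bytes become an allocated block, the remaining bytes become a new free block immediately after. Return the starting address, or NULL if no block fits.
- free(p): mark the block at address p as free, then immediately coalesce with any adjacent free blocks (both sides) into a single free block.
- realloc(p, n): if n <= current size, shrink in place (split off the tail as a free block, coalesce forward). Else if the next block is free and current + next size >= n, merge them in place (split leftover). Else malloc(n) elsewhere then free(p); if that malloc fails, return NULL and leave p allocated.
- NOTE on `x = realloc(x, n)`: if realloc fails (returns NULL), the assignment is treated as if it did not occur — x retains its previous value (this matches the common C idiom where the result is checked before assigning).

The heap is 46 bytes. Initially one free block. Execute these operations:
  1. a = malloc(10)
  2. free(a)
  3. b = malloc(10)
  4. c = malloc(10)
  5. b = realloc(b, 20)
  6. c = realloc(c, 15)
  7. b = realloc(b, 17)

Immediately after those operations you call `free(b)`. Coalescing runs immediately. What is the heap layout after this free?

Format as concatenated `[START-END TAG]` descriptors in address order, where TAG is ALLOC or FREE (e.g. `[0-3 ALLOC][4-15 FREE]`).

Answer: [0-9 FREE][10-19 ALLOC][20-45 FREE]

Derivation:
Op 1: a = malloc(10) -> a = 0; heap: [0-9 ALLOC][10-45 FREE]
Op 2: free(a) -> (freed a); heap: [0-45 FREE]
Op 3: b = malloc(10) -> b = 0; heap: [0-9 ALLOC][10-45 FREE]
Op 4: c = malloc(10) -> c = 10; heap: [0-9 ALLOC][10-19 ALLOC][20-45 FREE]
Op 5: b = realloc(b, 20) -> b = 20; heap: [0-9 FREE][10-19 ALLOC][20-39 ALLOC][40-45 FREE]
Op 6: c = realloc(c, 15) -> NULL (c unchanged); heap: [0-9 FREE][10-19 ALLOC][20-39 ALLOC][40-45 FREE]
Op 7: b = realloc(b, 17) -> b = 20; heap: [0-9 FREE][10-19 ALLOC][20-36 ALLOC][37-45 FREE]
free(b): b = 20 -> block [20-36 ALLOC]; mark free, coalesce with adjacent free neighbors -> [0-9 FREE][10-19 ALLOC][20-45 FREE]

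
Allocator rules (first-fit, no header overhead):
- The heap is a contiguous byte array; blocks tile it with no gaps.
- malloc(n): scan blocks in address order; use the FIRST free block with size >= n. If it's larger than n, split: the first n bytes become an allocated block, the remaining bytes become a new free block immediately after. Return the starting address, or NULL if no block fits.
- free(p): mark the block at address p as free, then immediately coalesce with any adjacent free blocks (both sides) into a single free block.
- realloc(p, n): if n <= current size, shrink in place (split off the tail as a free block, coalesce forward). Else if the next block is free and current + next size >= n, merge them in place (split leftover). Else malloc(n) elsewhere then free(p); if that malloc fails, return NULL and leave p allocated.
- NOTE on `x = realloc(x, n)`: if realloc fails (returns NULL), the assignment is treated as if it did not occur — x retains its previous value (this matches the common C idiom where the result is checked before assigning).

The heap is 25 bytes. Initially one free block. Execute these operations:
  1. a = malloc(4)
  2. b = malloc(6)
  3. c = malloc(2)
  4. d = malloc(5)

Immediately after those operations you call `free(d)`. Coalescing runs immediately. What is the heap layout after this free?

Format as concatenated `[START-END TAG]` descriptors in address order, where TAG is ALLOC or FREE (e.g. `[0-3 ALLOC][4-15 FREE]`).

Op 1: a = malloc(4) -> a = 0; heap: [0-3 ALLOC][4-24 FREE]
Op 2: b = malloc(6) -> b = 4; heap: [0-3 ALLOC][4-9 ALLOC][10-24 FREE]
Op 3: c = malloc(2) -> c = 10; heap: [0-3 ALLOC][4-9 ALLOC][10-11 ALLOC][12-24 FREE]
Op 4: d = malloc(5) -> d = 12; heap: [0-3 ALLOC][4-9 ALLOC][10-11 ALLOC][12-16 ALLOC][17-24 FREE]
free(d): d = 12 -> block [12-16 ALLOC]; mark free, coalesce with adjacent free neighbors -> [0-3 ALLOC][4-9 ALLOC][10-11 ALLOC][12-24 FREE]

Answer: [0-3 ALLOC][4-9 ALLOC][10-11 ALLOC][12-24 FREE]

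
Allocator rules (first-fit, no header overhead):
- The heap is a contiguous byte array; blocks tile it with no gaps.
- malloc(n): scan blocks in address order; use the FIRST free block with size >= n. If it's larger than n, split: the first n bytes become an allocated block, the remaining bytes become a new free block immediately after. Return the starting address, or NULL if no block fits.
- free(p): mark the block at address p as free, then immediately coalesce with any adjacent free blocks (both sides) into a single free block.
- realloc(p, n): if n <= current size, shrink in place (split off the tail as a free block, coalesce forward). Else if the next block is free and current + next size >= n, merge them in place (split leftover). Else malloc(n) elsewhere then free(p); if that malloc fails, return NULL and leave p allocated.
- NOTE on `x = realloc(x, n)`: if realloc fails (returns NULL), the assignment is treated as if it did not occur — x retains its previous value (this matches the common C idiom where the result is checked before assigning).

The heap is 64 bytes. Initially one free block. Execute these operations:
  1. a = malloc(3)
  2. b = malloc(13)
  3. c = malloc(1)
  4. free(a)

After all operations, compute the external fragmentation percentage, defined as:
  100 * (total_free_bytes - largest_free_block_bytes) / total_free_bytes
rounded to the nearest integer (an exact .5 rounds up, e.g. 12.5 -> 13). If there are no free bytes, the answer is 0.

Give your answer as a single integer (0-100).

Answer: 6

Derivation:
Op 1: a = malloc(3) -> a = 0; heap: [0-2 ALLOC][3-63 FREE]
Op 2: b = malloc(13) -> b = 3; heap: [0-2 ALLOC][3-15 ALLOC][16-63 FREE]
Op 3: c = malloc(1) -> c = 16; heap: [0-2 ALLOC][3-15 ALLOC][16-16 ALLOC][17-63 FREE]
Op 4: free(a) -> (freed a); heap: [0-2 FREE][3-15 ALLOC][16-16 ALLOC][17-63 FREE]
Free blocks: [3 47] total_free=50 largest=47 -> 100*(50-47)/50 = 300/50 = 6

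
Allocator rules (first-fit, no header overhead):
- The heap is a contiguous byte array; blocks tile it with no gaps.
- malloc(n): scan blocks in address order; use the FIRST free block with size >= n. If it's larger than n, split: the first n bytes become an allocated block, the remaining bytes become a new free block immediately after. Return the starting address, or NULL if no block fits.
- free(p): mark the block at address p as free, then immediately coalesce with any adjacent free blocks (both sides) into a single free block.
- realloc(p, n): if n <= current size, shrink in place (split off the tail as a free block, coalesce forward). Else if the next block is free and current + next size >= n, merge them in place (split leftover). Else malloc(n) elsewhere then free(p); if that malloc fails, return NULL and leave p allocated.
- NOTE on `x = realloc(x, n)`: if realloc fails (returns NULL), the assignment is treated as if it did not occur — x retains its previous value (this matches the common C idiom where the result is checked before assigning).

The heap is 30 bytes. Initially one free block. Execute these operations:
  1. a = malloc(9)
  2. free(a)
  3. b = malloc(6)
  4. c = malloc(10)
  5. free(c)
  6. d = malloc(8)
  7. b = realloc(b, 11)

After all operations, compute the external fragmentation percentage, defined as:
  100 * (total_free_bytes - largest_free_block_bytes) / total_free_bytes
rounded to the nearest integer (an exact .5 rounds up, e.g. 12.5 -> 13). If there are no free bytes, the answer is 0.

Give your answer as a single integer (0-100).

Answer: 45

Derivation:
Op 1: a = malloc(9) -> a = 0; heap: [0-8 ALLOC][9-29 FREE]
Op 2: free(a) -> (freed a); heap: [0-29 FREE]
Op 3: b = malloc(6) -> b = 0; heap: [0-5 ALLOC][6-29 FREE]
Op 4: c = malloc(10) -> c = 6; heap: [0-5 ALLOC][6-15 ALLOC][16-29 FREE]
Op 5: free(c) -> (freed c); heap: [0-5 ALLOC][6-29 FREE]
Op 6: d = malloc(8) -> d = 6; heap: [0-5 ALLOC][6-13 ALLOC][14-29 FREE]
Op 7: b = realloc(b, 11) -> b = 14; heap: [0-5 FREE][6-13 ALLOC][14-24 ALLOC][25-29 FREE]
Free blocks: [6 5] total_free=11 largest=6 -> 100*(11-6)/11 = 500/11 ≈ 45.455 -> rounds to 45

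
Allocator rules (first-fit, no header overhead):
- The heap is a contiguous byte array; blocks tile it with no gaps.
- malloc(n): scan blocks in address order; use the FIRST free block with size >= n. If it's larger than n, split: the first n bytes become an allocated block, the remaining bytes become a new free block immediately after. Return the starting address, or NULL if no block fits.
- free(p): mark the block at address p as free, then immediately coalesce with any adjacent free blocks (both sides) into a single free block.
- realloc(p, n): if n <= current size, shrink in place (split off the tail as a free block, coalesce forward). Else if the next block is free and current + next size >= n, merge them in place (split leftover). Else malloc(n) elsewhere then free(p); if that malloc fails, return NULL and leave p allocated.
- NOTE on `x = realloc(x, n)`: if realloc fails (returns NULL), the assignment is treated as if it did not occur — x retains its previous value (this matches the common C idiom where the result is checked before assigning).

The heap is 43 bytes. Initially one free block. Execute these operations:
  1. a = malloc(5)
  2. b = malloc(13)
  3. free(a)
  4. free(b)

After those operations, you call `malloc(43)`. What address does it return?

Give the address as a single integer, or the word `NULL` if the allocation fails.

Answer: 0

Derivation:
Op 1: a = malloc(5) -> a = 0; heap: [0-4 ALLOC][5-42 FREE]
Op 2: b = malloc(13) -> b = 5; heap: [0-4 ALLOC][5-17 ALLOC][18-42 FREE]
Op 3: free(a) -> (freed a); heap: [0-4 FREE][5-17 ALLOC][18-42 FREE]
Op 4: free(b) -> (freed b); heap: [0-42 FREE]
malloc(43): first-fit scan over [0-42 FREE] -> 0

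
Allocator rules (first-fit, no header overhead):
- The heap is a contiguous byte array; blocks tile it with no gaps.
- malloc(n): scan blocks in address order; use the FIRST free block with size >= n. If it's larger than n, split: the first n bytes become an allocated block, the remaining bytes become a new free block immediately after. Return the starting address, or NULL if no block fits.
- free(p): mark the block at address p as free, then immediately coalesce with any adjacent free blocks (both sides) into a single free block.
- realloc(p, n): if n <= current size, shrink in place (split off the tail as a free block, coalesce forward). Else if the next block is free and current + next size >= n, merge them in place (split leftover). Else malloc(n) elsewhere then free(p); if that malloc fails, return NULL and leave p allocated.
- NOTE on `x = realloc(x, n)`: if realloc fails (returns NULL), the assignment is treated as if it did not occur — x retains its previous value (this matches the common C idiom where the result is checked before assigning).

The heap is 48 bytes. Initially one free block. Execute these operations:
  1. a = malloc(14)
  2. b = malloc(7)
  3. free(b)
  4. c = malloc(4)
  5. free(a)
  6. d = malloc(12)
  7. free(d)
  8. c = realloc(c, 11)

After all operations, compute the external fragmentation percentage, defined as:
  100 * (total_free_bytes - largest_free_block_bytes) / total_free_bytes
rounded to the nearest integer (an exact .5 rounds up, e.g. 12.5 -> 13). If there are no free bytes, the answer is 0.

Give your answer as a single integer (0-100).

Answer: 38

Derivation:
Op 1: a = malloc(14) -> a = 0; heap: [0-13 ALLOC][14-47 FREE]
Op 2: b = malloc(7) -> b = 14; heap: [0-13 ALLOC][14-20 ALLOC][21-47 FREE]
Op 3: free(b) -> (freed b); heap: [0-13 ALLOC][14-47 FREE]
Op 4: c = malloc(4) -> c = 14; heap: [0-13 ALLOC][14-17 ALLOC][18-47 FREE]
Op 5: free(a) -> (freed a); heap: [0-13 FREE][14-17 ALLOC][18-47 FREE]
Op 6: d = malloc(12) -> d = 0; heap: [0-11 ALLOC][12-13 FREE][14-17 ALLOC][18-47 FREE]
Op 7: free(d) -> (freed d); heap: [0-13 FREE][14-17 ALLOC][18-47 FREE]
Op 8: c = realloc(c, 11) -> c = 14; heap: [0-13 FREE][14-24 ALLOC][25-47 FREE]
Free blocks: [14 23] total_free=37 largest=23 -> 100*(37-23)/37 = 1400/37 ≈ 37.838 -> rounds to 38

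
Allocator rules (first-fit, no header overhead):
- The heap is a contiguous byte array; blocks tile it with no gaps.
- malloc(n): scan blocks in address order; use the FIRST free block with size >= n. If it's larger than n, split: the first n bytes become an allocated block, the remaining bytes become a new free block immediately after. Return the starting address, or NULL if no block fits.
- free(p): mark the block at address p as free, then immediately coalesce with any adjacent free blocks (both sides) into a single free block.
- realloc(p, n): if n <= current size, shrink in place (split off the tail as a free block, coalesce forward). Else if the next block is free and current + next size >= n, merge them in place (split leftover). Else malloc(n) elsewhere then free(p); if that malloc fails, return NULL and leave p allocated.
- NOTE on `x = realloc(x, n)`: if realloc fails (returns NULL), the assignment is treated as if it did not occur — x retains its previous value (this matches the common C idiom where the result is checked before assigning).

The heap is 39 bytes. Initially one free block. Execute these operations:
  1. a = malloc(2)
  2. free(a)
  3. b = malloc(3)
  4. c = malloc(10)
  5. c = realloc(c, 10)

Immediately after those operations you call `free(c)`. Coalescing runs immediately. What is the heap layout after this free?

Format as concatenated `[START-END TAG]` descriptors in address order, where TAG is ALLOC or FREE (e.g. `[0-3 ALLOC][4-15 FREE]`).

Answer: [0-2 ALLOC][3-38 FREE]

Derivation:
Op 1: a = malloc(2) -> a = 0; heap: [0-1 ALLOC][2-38 FREE]
Op 2: free(a) -> (freed a); heap: [0-38 FREE]
Op 3: b = malloc(3) -> b = 0; heap: [0-2 ALLOC][3-38 FREE]
Op 4: c = malloc(10) -> c = 3; heap: [0-2 ALLOC][3-12 ALLOC][13-38 FREE]
Op 5: c = realloc(c, 10) -> c = 3; heap: [0-2 ALLOC][3-12 ALLOC][13-38 FREE]
free(c): c = 3 -> block [3-12 ALLOC]; mark free, coalesce with adjacent free neighbors -> [0-2 ALLOC][3-38 FREE]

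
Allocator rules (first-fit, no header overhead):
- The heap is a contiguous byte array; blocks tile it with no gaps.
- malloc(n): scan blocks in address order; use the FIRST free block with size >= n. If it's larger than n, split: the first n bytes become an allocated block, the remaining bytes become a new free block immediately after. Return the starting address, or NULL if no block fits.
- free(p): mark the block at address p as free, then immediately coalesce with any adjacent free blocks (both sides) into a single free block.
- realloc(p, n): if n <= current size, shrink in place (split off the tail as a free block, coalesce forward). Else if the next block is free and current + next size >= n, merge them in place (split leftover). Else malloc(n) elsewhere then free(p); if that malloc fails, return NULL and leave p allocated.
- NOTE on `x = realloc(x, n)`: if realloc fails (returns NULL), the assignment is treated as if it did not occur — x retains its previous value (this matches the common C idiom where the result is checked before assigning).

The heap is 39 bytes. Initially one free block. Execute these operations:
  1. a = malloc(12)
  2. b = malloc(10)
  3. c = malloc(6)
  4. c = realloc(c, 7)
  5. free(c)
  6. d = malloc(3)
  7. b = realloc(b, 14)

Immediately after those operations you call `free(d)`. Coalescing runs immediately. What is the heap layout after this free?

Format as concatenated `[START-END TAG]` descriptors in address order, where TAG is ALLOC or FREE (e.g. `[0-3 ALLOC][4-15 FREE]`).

Answer: [0-11 ALLOC][12-24 FREE][25-38 ALLOC]

Derivation:
Op 1: a = malloc(12) -> a = 0; heap: [0-11 ALLOC][12-38 FREE]
Op 2: b = malloc(10) -> b = 12; heap: [0-11 ALLOC][12-21 ALLOC][22-38 FREE]
Op 3: c = malloc(6) -> c = 22; heap: [0-11 ALLOC][12-21 ALLOC][22-27 ALLOC][28-38 FREE]
Op 4: c = realloc(c, 7) -> c = 22; heap: [0-11 ALLOC][12-21 ALLOC][22-28 ALLOC][29-38 FREE]
Op 5: free(c) -> (freed c); heap: [0-11 ALLOC][12-21 ALLOC][22-38 FREE]
Op 6: d = malloc(3) -> d = 22; heap: [0-11 ALLOC][12-21 ALLOC][22-24 ALLOC][25-38 FREE]
Op 7: b = realloc(b, 14) -> b = 25; heap: [0-11 ALLOC][12-21 FREE][22-24 ALLOC][25-38 ALLOC]
free(d): d = 22 -> block [22-24 ALLOC]; mark free, coalesce with adjacent free neighbors -> [0-11 ALLOC][12-24 FREE][25-38 ALLOC]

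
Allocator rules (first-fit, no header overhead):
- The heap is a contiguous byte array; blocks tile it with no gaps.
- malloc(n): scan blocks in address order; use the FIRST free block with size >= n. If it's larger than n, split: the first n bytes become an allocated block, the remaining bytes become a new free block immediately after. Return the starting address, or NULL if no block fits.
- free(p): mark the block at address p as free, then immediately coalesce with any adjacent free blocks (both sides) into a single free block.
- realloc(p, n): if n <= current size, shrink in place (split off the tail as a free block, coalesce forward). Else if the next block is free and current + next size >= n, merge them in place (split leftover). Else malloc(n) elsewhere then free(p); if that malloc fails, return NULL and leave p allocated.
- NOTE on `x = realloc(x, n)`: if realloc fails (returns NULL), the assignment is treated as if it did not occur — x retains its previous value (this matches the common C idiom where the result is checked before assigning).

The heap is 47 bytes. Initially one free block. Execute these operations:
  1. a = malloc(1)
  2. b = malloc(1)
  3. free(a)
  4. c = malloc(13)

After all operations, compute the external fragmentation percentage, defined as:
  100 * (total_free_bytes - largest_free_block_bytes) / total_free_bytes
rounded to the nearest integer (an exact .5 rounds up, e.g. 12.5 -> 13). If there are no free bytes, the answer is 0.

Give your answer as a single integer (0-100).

Op 1: a = malloc(1) -> a = 0; heap: [0-0 ALLOC][1-46 FREE]
Op 2: b = malloc(1) -> b = 1; heap: [0-0 ALLOC][1-1 ALLOC][2-46 FREE]
Op 3: free(a) -> (freed a); heap: [0-0 FREE][1-1 ALLOC][2-46 FREE]
Op 4: c = malloc(13) -> c = 2; heap: [0-0 FREE][1-1 ALLOC][2-14 ALLOC][15-46 FREE]
Free blocks: [1 32] total_free=33 largest=32 -> 100*(33-32)/33 = 100/33 ≈ 3.030 -> rounds to 3

Answer: 3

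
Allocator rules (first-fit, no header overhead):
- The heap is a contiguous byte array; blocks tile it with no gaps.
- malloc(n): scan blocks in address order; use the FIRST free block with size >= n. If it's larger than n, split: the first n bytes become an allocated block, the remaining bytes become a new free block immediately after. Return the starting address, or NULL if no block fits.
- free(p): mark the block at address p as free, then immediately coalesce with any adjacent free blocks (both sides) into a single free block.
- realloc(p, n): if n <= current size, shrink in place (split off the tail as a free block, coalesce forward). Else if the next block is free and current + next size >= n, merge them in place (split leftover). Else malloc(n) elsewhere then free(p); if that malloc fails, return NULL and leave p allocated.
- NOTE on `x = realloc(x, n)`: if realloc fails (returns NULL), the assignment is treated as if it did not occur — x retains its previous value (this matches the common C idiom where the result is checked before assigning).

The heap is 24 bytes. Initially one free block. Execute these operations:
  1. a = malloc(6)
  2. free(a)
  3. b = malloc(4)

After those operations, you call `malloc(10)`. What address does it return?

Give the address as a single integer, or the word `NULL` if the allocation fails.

Op 1: a = malloc(6) -> a = 0; heap: [0-5 ALLOC][6-23 FREE]
Op 2: free(a) -> (freed a); heap: [0-23 FREE]
Op 3: b = malloc(4) -> b = 0; heap: [0-3 ALLOC][4-23 FREE]
malloc(10): first-fit scan over [0-3 ALLOC][4-23 FREE] -> 4

Answer: 4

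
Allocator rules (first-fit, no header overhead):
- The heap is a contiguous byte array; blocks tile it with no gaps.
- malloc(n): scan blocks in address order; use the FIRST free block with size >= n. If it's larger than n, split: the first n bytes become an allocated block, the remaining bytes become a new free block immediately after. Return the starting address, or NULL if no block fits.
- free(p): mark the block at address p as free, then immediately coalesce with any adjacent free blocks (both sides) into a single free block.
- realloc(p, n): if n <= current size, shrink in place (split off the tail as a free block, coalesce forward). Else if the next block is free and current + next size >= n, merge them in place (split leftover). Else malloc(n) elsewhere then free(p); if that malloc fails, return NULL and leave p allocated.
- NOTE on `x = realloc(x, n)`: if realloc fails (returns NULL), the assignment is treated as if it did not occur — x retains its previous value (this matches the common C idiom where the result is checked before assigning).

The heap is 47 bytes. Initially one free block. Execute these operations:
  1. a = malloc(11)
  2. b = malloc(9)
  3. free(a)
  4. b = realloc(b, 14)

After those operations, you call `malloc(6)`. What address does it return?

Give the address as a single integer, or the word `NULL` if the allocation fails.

Op 1: a = malloc(11) -> a = 0; heap: [0-10 ALLOC][11-46 FREE]
Op 2: b = malloc(9) -> b = 11; heap: [0-10 ALLOC][11-19 ALLOC][20-46 FREE]
Op 3: free(a) -> (freed a); heap: [0-10 FREE][11-19 ALLOC][20-46 FREE]
Op 4: b = realloc(b, 14) -> b = 11; heap: [0-10 FREE][11-24 ALLOC][25-46 FREE]
malloc(6): first-fit scan over [0-10 FREE][11-24 ALLOC][25-46 FREE] -> 0

Answer: 0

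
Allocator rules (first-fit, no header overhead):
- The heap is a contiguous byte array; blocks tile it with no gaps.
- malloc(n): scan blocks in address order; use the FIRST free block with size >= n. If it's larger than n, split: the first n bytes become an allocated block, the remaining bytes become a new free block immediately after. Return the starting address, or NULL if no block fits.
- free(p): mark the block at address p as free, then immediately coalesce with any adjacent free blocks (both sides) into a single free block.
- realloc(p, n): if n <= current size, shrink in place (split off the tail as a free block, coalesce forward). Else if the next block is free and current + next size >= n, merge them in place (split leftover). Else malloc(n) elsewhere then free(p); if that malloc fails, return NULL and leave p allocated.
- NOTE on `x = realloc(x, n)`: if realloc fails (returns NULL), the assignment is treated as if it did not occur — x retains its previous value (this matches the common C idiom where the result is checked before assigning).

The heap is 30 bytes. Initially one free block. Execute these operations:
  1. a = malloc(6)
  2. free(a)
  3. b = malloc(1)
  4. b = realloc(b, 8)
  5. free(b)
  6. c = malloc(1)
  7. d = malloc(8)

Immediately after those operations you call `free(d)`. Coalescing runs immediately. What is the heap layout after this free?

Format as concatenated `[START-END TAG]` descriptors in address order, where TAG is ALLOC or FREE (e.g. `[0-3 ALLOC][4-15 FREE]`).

Answer: [0-0 ALLOC][1-29 FREE]

Derivation:
Op 1: a = malloc(6) -> a = 0; heap: [0-5 ALLOC][6-29 FREE]
Op 2: free(a) -> (freed a); heap: [0-29 FREE]
Op 3: b = malloc(1) -> b = 0; heap: [0-0 ALLOC][1-29 FREE]
Op 4: b = realloc(b, 8) -> b = 0; heap: [0-7 ALLOC][8-29 FREE]
Op 5: free(b) -> (freed b); heap: [0-29 FREE]
Op 6: c = malloc(1) -> c = 0; heap: [0-0 ALLOC][1-29 FREE]
Op 7: d = malloc(8) -> d = 1; heap: [0-0 ALLOC][1-8 ALLOC][9-29 FREE]
free(d): d = 1 -> block [1-8 ALLOC]; mark free, coalesce with adjacent free neighbors -> [0-0 ALLOC][1-29 FREE]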